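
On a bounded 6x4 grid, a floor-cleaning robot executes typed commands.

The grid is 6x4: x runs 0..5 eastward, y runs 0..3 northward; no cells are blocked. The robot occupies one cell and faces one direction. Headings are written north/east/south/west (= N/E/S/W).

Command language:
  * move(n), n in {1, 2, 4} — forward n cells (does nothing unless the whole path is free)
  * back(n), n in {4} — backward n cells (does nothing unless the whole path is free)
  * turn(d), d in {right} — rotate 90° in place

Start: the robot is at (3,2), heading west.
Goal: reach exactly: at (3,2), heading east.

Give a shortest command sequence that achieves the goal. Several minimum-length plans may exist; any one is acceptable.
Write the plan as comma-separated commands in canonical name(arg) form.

start: at (3,2), heading west
step 1 (turn(right)): at (3,2), heading north
step 2 (turn(right)): at (3,2), heading east
shorter routes all fall short; 2 is best.

turn(right), turn(right)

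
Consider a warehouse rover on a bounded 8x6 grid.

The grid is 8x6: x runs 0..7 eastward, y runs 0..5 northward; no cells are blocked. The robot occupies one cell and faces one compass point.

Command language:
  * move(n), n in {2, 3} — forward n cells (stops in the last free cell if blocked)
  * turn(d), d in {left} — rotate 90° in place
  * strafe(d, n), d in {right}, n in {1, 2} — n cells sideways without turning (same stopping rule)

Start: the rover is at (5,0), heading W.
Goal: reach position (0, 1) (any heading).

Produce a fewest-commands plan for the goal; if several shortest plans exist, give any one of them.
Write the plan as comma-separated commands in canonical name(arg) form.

move(3), move(3), strafe(right, 1)

start: at (5,0), heading W
[1] after move(3): at (2,0), heading W
[2] after move(3): at (0,0), heading W
[3] after strafe(right, 1): at (0,1), heading W
nothing shorter than 3 reaches the goal.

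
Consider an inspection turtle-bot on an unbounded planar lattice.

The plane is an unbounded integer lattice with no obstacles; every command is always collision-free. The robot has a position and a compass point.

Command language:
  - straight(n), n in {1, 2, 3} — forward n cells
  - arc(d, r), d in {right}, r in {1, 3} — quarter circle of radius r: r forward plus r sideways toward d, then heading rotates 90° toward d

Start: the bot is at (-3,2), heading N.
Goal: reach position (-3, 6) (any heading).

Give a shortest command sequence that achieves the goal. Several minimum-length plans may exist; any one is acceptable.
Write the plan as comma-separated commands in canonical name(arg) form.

start: at (-3,2), heading N
1. straight(1) → at (-3,3), heading N
2. straight(3) → at (-3,6), heading N
shorter routes all fall short; 2 is best.

straight(1), straight(3)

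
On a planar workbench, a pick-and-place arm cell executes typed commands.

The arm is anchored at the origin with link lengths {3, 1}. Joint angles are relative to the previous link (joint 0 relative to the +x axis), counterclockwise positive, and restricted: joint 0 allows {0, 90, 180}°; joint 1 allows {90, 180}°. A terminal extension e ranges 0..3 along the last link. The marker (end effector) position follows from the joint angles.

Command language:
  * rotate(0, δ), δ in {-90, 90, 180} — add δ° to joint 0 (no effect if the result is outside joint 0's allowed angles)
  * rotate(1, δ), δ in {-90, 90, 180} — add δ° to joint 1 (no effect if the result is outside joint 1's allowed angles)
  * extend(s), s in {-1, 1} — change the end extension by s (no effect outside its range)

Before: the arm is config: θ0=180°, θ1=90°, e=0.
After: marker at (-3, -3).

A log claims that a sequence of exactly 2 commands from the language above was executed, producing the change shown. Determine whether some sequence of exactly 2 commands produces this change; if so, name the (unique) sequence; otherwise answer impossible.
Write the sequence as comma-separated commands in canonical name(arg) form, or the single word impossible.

extend(1), extend(1)

begin: config: θ0=180°, θ1=90°, e=0
t=1 extend(1) ⇒ config: θ0=180°, θ1=90°, e=1
t=2 extend(1) ⇒ config: θ0=180°, θ1=90°, e=2
no rival 2-sequence matches.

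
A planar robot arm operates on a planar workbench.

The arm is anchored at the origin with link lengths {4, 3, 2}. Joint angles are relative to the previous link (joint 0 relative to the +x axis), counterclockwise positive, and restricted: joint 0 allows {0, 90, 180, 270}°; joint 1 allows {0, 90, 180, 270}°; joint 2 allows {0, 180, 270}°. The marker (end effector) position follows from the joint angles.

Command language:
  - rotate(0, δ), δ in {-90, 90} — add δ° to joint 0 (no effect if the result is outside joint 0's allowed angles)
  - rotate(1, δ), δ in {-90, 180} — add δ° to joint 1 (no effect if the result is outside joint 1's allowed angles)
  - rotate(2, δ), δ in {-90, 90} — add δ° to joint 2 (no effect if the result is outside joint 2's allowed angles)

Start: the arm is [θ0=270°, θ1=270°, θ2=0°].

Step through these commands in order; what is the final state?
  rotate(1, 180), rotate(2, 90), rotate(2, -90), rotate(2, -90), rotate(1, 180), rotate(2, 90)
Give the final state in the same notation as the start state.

[θ0=270°, θ1=270°, θ2=270°]

from: [θ0=270°, θ1=270°, θ2=0°]
step 1 (rotate(1, 180)): [θ0=270°, θ1=90°, θ2=0°]
step 2 (rotate(2, 90)): [θ0=270°, θ1=90°, θ2=0°]
step 3 (rotate(2, -90)): [θ0=270°, θ1=90°, θ2=270°]
step 4 (rotate(2, -90)): [θ0=270°, θ1=90°, θ2=180°]
step 5 (rotate(1, 180)): [θ0=270°, θ1=270°, θ2=180°]
step 6 (rotate(2, 90)): [θ0=270°, θ1=270°, θ2=270°]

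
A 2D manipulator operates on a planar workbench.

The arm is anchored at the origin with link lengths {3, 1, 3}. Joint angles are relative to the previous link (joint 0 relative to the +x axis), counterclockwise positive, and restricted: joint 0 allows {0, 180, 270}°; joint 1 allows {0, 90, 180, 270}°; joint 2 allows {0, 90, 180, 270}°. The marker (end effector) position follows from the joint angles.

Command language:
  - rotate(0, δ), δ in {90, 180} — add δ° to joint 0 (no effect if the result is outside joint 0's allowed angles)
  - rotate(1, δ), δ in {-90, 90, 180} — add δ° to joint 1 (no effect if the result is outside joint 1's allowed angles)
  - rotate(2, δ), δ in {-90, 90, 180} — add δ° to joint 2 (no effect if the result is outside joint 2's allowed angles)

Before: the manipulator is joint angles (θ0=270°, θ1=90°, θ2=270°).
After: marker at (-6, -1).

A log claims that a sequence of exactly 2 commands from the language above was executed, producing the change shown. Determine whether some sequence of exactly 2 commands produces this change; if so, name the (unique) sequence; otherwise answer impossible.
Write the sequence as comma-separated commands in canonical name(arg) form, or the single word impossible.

key: order matters: swapping rotate(0, 90) and rotate(0, 180) lands elsewhere
t0: joint angles (θ0=270°, θ1=90°, θ2=270°)
t=1 rotate(0, 90) ⇒ joint angles (θ0=0°, θ1=90°, θ2=270°)
t=2 rotate(0, 180) ⇒ joint angles (θ0=180°, θ1=90°, θ2=270°)
no other 2-command option fits: unique.

rotate(0, 90), rotate(0, 180)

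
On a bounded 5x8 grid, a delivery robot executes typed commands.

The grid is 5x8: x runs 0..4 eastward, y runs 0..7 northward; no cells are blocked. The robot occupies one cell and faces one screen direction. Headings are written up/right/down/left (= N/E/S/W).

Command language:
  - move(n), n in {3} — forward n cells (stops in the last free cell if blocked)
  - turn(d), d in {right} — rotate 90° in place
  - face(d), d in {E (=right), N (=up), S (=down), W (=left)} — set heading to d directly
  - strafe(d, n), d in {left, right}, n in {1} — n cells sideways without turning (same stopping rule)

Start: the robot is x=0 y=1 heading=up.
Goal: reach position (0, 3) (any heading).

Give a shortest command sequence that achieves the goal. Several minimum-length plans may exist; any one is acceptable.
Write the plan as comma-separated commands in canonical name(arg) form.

initial: x=0 y=1 heading=up
1. turn(right) → x=0 y=1 heading=right
2. strafe(left, 1) → x=0 y=2 heading=right
3. strafe(left, 1) → x=0 y=3 heading=right
minimal: 3 command(s), checked below 3.

turn(right), strafe(left, 1), strafe(left, 1)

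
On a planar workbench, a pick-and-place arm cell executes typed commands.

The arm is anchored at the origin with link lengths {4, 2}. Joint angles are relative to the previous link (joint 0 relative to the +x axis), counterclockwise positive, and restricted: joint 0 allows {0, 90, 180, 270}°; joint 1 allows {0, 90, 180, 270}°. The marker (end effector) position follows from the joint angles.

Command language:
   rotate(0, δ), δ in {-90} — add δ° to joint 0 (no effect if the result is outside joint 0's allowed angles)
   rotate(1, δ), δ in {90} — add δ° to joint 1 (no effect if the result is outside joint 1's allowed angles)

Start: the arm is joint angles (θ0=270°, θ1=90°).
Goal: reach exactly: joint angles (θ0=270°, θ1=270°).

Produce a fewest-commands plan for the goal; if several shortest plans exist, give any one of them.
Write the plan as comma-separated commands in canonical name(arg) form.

initial: joint angles (θ0=270°, θ1=90°)
t=1 rotate(1, 90) ⇒ joint angles (θ0=270°, θ1=180°)
t=2 rotate(1, 90) ⇒ joint angles (θ0=270°, θ1=270°)
minimal: 2 command(s), checked below 2.

rotate(1, 90), rotate(1, 90)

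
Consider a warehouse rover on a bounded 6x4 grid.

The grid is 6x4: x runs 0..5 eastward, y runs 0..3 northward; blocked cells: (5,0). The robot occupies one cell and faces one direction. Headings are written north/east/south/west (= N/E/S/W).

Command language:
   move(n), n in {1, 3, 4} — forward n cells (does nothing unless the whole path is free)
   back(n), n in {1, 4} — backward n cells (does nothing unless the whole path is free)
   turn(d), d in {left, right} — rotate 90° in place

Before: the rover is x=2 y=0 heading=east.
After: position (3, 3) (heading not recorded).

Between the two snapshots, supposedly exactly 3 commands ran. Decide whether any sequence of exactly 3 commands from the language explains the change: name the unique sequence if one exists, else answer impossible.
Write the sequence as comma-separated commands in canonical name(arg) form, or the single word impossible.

key: order matters: swapping move(1) and move(3) lands elsewhere
t0: x=2 y=0 heading=east
[1] after move(1): x=3 y=0 heading=east
[2] after turn(left): x=3 y=0 heading=north
[3] after move(3): x=3 y=3 heading=north
all 343 alternatives checked — unique.

move(1), turn(left), move(3)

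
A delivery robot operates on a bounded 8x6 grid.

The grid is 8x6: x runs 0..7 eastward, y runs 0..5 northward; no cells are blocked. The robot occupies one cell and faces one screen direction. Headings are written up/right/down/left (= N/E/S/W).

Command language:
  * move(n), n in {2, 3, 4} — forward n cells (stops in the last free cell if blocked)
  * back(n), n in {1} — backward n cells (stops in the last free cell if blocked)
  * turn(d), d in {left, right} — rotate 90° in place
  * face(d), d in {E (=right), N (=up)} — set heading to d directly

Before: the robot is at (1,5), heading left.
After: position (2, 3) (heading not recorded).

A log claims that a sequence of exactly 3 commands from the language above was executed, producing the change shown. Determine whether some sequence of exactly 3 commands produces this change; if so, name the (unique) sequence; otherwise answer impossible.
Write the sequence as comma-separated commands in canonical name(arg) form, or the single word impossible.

key: running move(2) before back(1) would end elsewhere — order is forced
start: at (1,5), heading left
[1] after back(1): at (2,5), heading left
[2] after turn(left): at (2,5), heading down
[3] after move(2): at (2,3), heading down
no other 3-command option fits: unique.

back(1), turn(left), move(2)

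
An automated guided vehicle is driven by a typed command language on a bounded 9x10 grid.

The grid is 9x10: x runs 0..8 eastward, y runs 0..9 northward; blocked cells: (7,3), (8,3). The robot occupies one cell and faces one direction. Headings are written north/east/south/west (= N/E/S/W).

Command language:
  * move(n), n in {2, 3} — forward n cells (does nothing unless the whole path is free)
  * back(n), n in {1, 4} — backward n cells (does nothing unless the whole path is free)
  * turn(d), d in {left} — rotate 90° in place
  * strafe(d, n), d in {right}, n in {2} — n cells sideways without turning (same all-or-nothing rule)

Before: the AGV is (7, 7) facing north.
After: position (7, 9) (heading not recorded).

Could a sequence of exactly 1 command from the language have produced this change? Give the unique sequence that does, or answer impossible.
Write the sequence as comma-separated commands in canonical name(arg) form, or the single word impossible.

begin: (7, 7) facing north
1. move(2) → (7, 9) facing north
all 6 alternatives checked — unique.

move(2)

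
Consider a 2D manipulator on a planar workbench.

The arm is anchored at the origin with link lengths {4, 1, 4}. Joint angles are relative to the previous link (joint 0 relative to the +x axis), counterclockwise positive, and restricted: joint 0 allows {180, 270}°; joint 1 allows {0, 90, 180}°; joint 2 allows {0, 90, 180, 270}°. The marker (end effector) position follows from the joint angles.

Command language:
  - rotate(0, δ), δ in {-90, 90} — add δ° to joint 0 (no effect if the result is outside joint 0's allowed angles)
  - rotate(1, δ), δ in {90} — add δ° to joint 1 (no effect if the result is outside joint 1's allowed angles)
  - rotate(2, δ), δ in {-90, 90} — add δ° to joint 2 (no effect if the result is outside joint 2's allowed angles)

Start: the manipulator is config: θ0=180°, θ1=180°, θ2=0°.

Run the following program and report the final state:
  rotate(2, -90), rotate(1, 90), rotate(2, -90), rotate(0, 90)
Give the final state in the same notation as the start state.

config: θ0=270°, θ1=180°, θ2=180°

t0: config: θ0=180°, θ1=180°, θ2=0°
t=1 rotate(2, -90) ⇒ config: θ0=180°, θ1=180°, θ2=270°
t=2 rotate(1, 90) ⇒ config: θ0=180°, θ1=180°, θ2=270°
t=3 rotate(2, -90) ⇒ config: θ0=180°, θ1=180°, θ2=180°
t=4 rotate(0, 90) ⇒ config: θ0=270°, θ1=180°, θ2=180°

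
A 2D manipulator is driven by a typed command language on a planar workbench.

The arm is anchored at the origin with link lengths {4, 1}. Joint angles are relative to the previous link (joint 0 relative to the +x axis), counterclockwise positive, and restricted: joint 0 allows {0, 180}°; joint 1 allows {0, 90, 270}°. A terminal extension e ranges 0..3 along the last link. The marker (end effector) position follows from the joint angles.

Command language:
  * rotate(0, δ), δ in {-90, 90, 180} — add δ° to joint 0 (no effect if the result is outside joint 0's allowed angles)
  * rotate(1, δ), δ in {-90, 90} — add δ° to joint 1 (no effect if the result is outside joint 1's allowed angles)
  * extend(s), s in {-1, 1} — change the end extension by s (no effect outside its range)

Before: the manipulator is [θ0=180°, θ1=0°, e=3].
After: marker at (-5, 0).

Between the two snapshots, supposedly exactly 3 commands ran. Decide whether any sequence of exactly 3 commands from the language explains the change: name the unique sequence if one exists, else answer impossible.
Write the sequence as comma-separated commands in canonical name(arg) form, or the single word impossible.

from: [θ0=180°, θ1=0°, e=3]
t=1 extend(-1) ⇒ [θ0=180°, θ1=0°, e=2]
t=2 extend(-1) ⇒ [θ0=180°, θ1=0°, e=1]
t=3 extend(-1) ⇒ [θ0=180°, θ1=0°, e=0]
no other 3-command option fits: unique.

extend(-1), extend(-1), extend(-1)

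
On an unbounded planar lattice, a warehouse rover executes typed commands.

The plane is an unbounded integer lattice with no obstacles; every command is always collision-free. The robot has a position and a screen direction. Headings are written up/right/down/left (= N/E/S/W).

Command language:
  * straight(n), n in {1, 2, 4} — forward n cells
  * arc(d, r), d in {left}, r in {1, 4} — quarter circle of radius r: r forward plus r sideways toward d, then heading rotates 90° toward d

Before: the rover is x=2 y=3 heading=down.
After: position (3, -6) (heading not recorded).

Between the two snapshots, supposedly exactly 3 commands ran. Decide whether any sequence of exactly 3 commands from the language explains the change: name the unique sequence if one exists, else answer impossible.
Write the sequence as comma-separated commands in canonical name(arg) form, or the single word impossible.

key: order matters: swapping straight(4) and arc(left, 1) lands elsewhere
t0: x=2 y=3 heading=down
[1] after straight(4): x=2 y=-1 heading=down
[2] after straight(4): x=2 y=-5 heading=down
[3] after arc(left, 1): x=3 y=-6 heading=right
uniquely the one of 125 3-step routes that fits.

straight(4), straight(4), arc(left, 1)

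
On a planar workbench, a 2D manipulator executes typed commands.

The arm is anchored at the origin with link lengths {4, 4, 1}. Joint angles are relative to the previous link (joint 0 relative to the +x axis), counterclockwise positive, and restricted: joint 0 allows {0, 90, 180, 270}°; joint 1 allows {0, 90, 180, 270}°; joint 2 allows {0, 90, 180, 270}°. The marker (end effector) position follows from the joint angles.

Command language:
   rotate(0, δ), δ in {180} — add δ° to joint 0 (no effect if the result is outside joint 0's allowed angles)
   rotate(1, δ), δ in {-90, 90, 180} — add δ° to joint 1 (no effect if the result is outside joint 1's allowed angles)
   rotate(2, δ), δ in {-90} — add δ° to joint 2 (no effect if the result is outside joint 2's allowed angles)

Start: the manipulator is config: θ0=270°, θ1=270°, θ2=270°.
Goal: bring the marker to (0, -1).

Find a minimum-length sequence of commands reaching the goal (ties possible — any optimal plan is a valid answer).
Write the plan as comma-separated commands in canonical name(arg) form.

start: config: θ0=270°, θ1=270°, θ2=270°
[1] after rotate(1, -90): config: θ0=270°, θ1=180°, θ2=270°
[2] after rotate(2, -90): config: θ0=270°, θ1=180°, θ2=180°
no 1-step plan works, so 2 is optimal.

rotate(1, -90), rotate(2, -90)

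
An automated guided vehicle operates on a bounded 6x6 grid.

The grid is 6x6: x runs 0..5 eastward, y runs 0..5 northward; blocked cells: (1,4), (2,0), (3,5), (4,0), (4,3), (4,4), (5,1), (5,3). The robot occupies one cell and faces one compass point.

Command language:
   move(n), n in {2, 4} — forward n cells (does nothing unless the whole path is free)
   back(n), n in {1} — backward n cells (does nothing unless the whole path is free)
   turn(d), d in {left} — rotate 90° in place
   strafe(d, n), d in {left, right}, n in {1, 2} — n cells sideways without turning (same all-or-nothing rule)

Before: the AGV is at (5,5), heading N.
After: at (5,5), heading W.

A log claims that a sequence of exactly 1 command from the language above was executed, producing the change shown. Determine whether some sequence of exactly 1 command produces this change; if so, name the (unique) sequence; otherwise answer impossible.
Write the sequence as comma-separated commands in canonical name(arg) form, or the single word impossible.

key: (5,5) unchanged — the single command moves nothing
t0: at (5,5), heading N
1. turn(left) → at (5,5), heading W
uniquely the one of 8 1-step routes that fits.

turn(left)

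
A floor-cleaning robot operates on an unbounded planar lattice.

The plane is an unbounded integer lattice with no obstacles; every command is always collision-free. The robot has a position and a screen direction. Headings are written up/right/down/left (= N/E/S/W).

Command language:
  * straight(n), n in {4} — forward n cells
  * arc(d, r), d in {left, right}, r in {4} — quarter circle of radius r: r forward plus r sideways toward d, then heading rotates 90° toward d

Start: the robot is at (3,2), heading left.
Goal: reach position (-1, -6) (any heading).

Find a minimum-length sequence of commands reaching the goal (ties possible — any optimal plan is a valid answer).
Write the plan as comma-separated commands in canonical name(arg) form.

arc(left, 4), straight(4)

initial: at (3,2), heading left
t=1 arc(left, 4) ⇒ at (-1,-2), heading down
t=2 straight(4) ⇒ at (-1,-6), heading down
minimal: 2 command(s), checked below 2.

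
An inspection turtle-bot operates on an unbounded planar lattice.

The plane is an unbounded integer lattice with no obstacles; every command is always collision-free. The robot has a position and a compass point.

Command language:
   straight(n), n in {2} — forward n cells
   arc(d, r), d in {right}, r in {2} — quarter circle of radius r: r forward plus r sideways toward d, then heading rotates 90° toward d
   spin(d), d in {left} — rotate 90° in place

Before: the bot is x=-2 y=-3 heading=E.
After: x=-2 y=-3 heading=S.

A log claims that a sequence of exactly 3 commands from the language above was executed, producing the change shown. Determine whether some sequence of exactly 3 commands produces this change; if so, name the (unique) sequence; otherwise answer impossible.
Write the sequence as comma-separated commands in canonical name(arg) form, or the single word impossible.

spin(left), spin(left), spin(left)

key: (-2,-3) unmoved — no command in the sequence translates
initial: x=-2 y=-3 heading=E
t=1 spin(left) ⇒ x=-2 y=-3 heading=N
t=2 spin(left) ⇒ x=-2 y=-3 heading=W
t=3 spin(left) ⇒ x=-2 y=-3 heading=S
all 27 alternatives checked — unique.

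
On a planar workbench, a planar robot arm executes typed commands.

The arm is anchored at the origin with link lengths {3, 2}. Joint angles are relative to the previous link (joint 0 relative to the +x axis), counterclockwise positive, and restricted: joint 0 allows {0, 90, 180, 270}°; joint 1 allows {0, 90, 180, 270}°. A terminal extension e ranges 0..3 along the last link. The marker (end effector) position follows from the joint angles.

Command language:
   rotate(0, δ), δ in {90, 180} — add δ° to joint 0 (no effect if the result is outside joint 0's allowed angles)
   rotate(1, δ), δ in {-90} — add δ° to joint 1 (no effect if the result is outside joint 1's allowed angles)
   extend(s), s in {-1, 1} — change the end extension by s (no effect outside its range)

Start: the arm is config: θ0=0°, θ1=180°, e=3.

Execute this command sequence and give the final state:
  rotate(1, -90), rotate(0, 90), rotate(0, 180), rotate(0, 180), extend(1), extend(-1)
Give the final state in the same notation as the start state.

config: θ0=90°, θ1=90°, e=2

t0: config: θ0=0°, θ1=180°, e=3
[1] after rotate(1, -90): config: θ0=0°, θ1=90°, e=3
[2] after rotate(0, 90): config: θ0=90°, θ1=90°, e=3
[3] after rotate(0, 180): config: θ0=270°, θ1=90°, e=3
[4] after rotate(0, 180): config: θ0=90°, θ1=90°, e=3
[5] after extend(1): config: θ0=90°, θ1=90°, e=3
[6] after extend(-1): config: θ0=90°, θ1=90°, e=2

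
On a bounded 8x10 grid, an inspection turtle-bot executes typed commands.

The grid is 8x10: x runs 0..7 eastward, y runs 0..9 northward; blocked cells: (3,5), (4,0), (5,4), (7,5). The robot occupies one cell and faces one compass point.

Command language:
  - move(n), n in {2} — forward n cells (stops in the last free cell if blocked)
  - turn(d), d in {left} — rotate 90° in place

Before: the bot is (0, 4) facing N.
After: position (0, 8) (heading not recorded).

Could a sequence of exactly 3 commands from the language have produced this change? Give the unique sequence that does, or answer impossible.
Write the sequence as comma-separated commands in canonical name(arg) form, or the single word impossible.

move(2), move(2), turn(left)

key: order matters: swapping move(2) and turn(left) lands elsewhere
t0: (0, 4) facing N
1. move(2) → (0, 6) facing N
2. move(2) → (0, 8) facing N
3. turn(left) → (0, 8) facing W
no other 3-command option fits: unique.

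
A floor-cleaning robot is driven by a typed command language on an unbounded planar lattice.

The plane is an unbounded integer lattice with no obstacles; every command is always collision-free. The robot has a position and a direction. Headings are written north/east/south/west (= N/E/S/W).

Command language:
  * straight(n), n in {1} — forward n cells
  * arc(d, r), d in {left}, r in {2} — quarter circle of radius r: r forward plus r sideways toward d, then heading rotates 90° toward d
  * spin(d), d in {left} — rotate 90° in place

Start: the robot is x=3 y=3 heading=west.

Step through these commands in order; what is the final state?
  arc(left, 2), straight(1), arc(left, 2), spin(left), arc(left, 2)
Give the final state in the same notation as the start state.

x=1 y=0 heading=west

t0: x=3 y=3 heading=west
1. arc(left, 2) → x=1 y=1 heading=south
2. straight(1) → x=1 y=0 heading=south
3. arc(left, 2) → x=3 y=-2 heading=east
4. spin(left) → x=3 y=-2 heading=north
5. arc(left, 2) → x=1 y=0 heading=west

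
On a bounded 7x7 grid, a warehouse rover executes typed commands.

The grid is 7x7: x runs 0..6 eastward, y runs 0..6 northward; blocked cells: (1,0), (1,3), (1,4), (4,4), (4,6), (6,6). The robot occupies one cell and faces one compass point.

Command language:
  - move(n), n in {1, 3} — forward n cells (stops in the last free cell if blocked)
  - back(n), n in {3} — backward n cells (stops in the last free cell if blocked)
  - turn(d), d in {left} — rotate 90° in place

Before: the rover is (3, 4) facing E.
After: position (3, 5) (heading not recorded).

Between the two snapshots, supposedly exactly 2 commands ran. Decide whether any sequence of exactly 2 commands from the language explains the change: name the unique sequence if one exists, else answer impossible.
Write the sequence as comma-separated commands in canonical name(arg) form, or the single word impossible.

turn(left), move(1)

key: order matters: swapping turn(left) and move(1) lands elsewhere
initial: (3, 4) facing E
[1] after turn(left): (3, 4) facing N
[2] after move(1): (3, 5) facing N
all 16 alternatives checked — unique.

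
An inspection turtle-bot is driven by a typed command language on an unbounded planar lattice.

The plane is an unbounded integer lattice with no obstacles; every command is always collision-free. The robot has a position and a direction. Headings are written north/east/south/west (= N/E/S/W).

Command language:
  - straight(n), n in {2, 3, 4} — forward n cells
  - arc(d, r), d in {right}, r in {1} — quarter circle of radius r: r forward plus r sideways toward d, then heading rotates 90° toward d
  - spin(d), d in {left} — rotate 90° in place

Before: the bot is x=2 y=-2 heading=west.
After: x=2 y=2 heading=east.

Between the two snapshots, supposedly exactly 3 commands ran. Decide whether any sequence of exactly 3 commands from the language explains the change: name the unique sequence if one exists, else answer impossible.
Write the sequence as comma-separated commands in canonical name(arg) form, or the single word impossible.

arc(right, 1), straight(2), arc(right, 1)

key: cell and facing (now E) both changed — the 3 commands mix motion and turning
t0: x=2 y=-2 heading=west
1. arc(right, 1) → x=1 y=-1 heading=north
2. straight(2) → x=1 y=1 heading=north
3. arc(right, 1) → x=2 y=2 heading=east
no other 3-command option fits: unique.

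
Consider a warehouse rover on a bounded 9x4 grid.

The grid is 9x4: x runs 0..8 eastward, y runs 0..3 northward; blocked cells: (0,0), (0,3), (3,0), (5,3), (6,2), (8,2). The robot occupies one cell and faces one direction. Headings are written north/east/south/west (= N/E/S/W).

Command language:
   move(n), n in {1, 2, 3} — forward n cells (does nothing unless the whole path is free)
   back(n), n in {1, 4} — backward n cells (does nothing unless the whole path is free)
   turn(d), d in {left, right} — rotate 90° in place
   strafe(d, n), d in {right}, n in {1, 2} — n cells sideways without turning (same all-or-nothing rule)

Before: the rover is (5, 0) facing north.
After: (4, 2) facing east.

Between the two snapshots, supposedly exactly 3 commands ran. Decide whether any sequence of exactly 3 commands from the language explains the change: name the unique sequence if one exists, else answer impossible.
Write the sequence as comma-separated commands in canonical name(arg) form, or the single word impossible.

move(2), turn(right), back(1)

key: running back(1) before move(2) would end elsewhere — order is forced
t0: (5, 0) facing north
[1] after move(2): (5, 2) facing north
[2] after turn(right): (5, 2) facing east
[3] after back(1): (4, 2) facing east
uniquely the one of 729 3-step routes that fits.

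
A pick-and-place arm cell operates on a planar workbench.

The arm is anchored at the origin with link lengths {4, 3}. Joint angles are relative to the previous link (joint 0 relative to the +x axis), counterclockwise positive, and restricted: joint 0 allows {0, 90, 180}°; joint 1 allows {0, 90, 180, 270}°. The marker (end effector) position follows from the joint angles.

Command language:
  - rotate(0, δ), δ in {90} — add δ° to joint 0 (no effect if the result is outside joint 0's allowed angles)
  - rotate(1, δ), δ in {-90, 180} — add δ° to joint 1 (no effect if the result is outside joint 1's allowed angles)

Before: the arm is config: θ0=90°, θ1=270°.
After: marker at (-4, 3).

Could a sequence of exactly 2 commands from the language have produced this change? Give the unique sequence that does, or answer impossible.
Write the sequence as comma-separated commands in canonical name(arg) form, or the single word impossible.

begin: config: θ0=90°, θ1=270°
t=1 rotate(0, 90) ⇒ config: θ0=180°, θ1=270°
t=2 rotate(0, 90) ⇒ config: θ0=180°, θ1=270°
uniquely the one of 9 2-step routes that fits.

rotate(0, 90), rotate(0, 90)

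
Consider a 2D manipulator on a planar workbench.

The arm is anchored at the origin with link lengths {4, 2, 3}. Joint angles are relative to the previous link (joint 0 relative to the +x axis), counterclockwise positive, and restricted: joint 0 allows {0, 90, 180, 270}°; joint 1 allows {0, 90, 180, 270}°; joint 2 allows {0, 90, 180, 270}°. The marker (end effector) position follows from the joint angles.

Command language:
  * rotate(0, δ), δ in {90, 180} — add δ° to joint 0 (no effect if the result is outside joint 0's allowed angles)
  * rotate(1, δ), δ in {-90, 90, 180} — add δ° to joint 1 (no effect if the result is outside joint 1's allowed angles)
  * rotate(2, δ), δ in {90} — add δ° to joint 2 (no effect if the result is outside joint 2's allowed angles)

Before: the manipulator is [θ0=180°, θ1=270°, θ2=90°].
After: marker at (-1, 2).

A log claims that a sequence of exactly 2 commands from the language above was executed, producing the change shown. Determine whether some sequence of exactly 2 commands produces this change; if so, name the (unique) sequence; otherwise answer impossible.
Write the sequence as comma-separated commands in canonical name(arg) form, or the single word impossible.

rotate(2, 90), rotate(2, 90)

from: [θ0=180°, θ1=270°, θ2=90°]
t=1 rotate(2, 90) ⇒ [θ0=180°, θ1=270°, θ2=180°]
t=2 rotate(2, 90) ⇒ [θ0=180°, θ1=270°, θ2=270°]
no rival 2-sequence matches.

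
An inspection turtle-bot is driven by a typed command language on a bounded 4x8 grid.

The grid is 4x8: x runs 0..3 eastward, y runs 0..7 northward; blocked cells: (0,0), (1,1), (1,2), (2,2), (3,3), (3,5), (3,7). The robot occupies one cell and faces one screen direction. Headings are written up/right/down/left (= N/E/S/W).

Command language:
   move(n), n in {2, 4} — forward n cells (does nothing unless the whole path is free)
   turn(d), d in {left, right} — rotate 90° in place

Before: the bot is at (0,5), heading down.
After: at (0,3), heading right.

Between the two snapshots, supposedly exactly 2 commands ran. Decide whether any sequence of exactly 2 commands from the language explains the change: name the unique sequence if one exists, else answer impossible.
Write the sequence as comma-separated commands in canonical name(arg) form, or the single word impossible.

key: order matters: swapping move(2) and turn(left) lands elsewhere
from: at (0,5), heading down
1. move(2) → at (0,3), heading down
2. turn(left) → at (0,3), heading right
uniquely the one of 16 2-step routes that fits.

move(2), turn(left)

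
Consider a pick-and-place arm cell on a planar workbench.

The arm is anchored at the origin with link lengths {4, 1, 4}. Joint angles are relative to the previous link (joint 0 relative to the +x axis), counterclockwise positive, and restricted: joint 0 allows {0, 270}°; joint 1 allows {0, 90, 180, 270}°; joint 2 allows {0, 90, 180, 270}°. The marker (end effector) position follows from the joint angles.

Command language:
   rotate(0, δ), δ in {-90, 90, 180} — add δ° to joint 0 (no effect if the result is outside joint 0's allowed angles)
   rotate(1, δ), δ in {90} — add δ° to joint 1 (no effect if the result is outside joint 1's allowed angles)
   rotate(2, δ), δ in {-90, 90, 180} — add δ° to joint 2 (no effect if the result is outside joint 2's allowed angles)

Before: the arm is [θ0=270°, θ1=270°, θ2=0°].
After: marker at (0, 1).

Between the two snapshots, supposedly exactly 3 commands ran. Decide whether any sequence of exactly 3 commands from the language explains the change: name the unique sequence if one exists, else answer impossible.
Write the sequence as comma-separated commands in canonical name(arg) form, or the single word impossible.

start: [θ0=270°, θ1=270°, θ2=0°]
1. rotate(1, 90) → [θ0=270°, θ1=0°, θ2=0°]
2. rotate(1, 90) → [θ0=270°, θ1=90°, θ2=0°]
3. rotate(1, 90) → [θ0=270°, θ1=180°, θ2=0°]
no rival 3-sequence matches.

rotate(1, 90), rotate(1, 90), rotate(1, 90)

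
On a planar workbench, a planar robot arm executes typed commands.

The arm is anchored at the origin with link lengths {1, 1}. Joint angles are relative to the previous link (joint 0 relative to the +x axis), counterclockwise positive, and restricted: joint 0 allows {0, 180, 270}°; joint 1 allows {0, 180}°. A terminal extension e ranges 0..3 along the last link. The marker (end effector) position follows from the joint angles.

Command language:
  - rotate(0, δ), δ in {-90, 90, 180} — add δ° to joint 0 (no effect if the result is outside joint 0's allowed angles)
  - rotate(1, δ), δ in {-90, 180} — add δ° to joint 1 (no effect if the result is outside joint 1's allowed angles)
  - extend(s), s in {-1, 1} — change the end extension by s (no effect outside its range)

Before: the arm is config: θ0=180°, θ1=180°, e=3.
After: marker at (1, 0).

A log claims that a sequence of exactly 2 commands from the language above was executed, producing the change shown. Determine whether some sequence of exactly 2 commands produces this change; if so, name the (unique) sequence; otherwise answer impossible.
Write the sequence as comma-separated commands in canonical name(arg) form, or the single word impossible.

extend(-1), extend(-1)

initial: config: θ0=180°, θ1=180°, e=3
t=1 extend(-1) ⇒ config: θ0=180°, θ1=180°, e=2
t=2 extend(-1) ⇒ config: θ0=180°, θ1=180°, e=1
no other 2-command option fits: unique.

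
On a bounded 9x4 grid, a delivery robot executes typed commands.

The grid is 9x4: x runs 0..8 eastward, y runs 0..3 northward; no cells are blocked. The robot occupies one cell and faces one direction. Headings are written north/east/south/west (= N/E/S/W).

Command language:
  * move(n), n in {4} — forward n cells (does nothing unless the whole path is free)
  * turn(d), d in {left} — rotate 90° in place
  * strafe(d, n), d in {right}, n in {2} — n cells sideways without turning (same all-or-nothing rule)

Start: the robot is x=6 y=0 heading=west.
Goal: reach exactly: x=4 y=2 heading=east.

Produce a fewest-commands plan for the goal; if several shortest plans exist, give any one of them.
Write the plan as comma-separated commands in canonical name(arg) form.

from: x=6 y=0 heading=west
1. strafe(right, 2) → x=6 y=2 heading=west
2. turn(left) → x=6 y=2 heading=south
3. strafe(right, 2) → x=4 y=2 heading=south
4. turn(left) → x=4 y=2 heading=east
shorter routes all fall short; 4 is best.

strafe(right, 2), turn(left), strafe(right, 2), turn(left)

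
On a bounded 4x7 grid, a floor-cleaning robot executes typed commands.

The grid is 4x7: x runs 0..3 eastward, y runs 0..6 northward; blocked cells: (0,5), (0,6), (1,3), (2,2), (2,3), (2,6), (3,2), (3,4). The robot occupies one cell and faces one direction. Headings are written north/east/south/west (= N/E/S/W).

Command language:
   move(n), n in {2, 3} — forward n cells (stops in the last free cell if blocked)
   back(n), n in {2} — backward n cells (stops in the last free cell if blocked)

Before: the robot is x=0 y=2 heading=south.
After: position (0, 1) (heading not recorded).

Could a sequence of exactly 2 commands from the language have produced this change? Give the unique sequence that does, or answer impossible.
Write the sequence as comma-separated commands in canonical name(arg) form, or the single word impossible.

key: order matters: swapping back(2) and move(3) lands elsewhere
start: x=0 y=2 heading=south
[1] after back(2): x=0 y=4 heading=south
[2] after move(3): x=0 y=1 heading=south
no rival 2-sequence matches.

back(2), move(3)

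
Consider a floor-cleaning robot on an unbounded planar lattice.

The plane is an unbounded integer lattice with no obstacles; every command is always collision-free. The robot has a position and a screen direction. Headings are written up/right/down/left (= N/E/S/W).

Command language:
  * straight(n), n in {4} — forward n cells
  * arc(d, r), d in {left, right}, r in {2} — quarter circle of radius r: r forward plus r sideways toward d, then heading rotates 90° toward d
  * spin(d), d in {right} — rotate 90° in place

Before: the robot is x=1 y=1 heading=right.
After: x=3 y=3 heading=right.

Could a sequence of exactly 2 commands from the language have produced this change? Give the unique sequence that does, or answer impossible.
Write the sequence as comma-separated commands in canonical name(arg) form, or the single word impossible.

key: running spin(right) before arc(left, 2) would end elsewhere — order is forced
begin: x=1 y=1 heading=right
1. arc(left, 2) → x=3 y=3 heading=up
2. spin(right) → x=3 y=3 heading=right
all 16 alternatives checked — unique.

arc(left, 2), spin(right)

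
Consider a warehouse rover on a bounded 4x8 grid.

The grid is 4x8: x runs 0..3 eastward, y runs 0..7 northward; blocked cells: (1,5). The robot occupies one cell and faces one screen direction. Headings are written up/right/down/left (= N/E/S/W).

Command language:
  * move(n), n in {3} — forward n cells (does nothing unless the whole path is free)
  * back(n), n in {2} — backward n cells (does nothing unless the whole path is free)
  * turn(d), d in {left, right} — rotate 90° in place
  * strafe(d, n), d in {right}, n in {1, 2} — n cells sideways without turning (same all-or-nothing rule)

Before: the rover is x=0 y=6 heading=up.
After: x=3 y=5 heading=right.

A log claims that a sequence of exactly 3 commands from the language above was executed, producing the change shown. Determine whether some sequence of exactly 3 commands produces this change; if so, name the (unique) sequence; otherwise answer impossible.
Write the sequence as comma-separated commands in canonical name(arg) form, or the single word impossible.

turn(right), move(3), strafe(right, 1)

key: cell and facing (now E) both changed — the 3 commands mix motion and turning
t0: x=0 y=6 heading=up
[1] after turn(right): x=0 y=6 heading=right
[2] after move(3): x=3 y=6 heading=right
[3] after strafe(right, 1): x=3 y=5 heading=right
all 216 alternatives checked — unique.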